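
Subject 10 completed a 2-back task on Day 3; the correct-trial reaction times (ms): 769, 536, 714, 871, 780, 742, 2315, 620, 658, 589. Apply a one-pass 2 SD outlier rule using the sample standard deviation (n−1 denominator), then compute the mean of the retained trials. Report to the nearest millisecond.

698 ms

n = 10, ΣRT = 8594, M = 859.400
Σ(x−M)² = 2443884.40; s = √(2443884.40/9) = 521.098
Cutoffs: 859.400 ± 2·521.098 → [-182.8, 1901.6]
Outside: 2315 → excluded.
Retained (n=9): Σ = 6279, mean = 6279/9 = 697.667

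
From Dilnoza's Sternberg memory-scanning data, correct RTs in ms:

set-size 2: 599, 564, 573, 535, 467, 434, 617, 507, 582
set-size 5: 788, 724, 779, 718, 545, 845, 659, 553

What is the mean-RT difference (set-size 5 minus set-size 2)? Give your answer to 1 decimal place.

M(set-size 2) = 4878/9 = 542.000
M(set-size 5) = 5611/8 = 701.375
Difference = 701.375 − 542.000 = 159.375 ms

159.4 ms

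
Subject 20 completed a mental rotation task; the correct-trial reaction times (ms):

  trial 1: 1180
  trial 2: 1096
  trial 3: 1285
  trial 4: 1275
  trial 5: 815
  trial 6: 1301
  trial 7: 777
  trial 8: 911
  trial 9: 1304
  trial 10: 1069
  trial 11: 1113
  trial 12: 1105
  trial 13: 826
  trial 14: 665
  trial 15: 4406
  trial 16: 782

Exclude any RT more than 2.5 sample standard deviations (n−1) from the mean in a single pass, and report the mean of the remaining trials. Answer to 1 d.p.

1033.6 ms

n = 16, ΣRT = 19910, M = 1244.375
Σ(x−M)² = 11337267.75; s = √(11337267.75/15) = 869.378
Cutoffs: 1244.375 ± 2.5·869.378 → [-929.1, 3417.8]
Outside: 4406 → excluded.
Retained (n=15): Σ = 15504, mean = 15504/15 = 1033.600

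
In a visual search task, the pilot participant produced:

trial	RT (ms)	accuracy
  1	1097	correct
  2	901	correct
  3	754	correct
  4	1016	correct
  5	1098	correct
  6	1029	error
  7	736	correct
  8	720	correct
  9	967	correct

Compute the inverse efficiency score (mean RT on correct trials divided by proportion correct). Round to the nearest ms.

Correct trials (n=8): 1097, 901, 754, 1016, 1098, 736, 720, 967
Mean correct RT = 7289/8 = 911.1250 ms
Proportion correct = 8/9
IES = 911.1250 / (8/9) = 1025.016 ms

1025 ms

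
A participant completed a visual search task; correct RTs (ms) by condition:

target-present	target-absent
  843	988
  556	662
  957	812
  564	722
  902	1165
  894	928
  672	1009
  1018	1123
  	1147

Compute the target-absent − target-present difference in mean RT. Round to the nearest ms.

150 ms

M(target-present) = 6406/8 = 800.750
M(target-absent) = 8556/9 = 950.667
Difference = 950.667 − 800.750 = 149.917 ms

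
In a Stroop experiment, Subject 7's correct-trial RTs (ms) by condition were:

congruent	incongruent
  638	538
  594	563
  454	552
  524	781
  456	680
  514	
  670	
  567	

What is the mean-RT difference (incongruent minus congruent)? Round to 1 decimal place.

M(congruent) = 4417/8 = 552.125
M(incongruent) = 3114/5 = 622.800
Difference = 622.800 − 552.125 = 70.675 ms

70.7 ms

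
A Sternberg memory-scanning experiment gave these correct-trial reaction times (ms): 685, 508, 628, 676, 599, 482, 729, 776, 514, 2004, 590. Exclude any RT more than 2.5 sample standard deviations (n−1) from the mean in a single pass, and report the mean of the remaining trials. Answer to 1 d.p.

n = 11, ΣRT = 8191, M = 744.636
Σ(x−M)² = 1832386.55; s = √(1832386.55/10) = 428.064
Cutoffs: 744.636 ± 2.5·428.064 → [-325.5, 1814.8]
Outside: 2004 → excluded.
Retained (n=10): Σ = 6187, mean = 6187/10 = 618.700

618.7 ms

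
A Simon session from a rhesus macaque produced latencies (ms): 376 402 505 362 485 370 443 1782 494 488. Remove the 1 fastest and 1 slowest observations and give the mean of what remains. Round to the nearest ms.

445 ms

Sorted: 362, 370, 376, 402, 443, 485, 488, 494, 505, 1782
Drop lowest 1 (362) and highest 1 (1782)
Remaining (n=8): Σ = 3563, mean = 3563/8 = 445.375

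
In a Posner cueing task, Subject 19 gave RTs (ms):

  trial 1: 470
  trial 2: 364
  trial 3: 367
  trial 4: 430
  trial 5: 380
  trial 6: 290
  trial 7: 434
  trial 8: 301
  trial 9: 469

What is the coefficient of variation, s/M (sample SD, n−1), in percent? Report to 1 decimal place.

n = 9, Σ = 3505, M = 389.4444
Σ(x−M)² = 35400.222; s = √(35400.222/8) = 66.5209
CV = 66.5209 / 389.4444 = 0.17081 = 17.081%

17.1%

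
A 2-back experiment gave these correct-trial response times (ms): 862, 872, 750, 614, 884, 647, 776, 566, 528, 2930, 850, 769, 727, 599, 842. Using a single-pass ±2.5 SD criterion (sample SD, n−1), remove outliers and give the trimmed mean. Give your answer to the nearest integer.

735 ms

n = 15, ΣRT = 13216, M = 881.067
Σ(x−M)² = 4695182.93; s = √(4695182.93/14) = 579.112
Cutoffs: 881.067 ± 2.5·579.112 → [-566.7, 2328.8]
Outside: 2930 → excluded.
Retained (n=14): Σ = 10286, mean = 10286/14 = 734.714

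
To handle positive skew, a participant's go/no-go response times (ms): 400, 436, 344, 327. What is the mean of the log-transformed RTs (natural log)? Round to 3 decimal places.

ln(RT): 5.9915, 6.0776, 5.8406, 5.7900
Σ ln(RT) = 23.6997
Mean = 23.6997/4 = 5.92493

5.925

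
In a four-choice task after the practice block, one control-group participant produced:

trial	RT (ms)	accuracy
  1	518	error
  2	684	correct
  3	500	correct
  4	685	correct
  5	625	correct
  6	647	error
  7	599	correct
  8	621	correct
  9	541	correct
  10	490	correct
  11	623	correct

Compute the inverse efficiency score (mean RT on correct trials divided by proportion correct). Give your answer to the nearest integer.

729 ms

Correct trials (n=9): 684, 500, 685, 625, 599, 621, 541, 490, 623
Mean correct RT = 5368/9 = 596.4444 ms
Proportion correct = 9/11
IES = 596.4444 / (9/11) = 728.988 ms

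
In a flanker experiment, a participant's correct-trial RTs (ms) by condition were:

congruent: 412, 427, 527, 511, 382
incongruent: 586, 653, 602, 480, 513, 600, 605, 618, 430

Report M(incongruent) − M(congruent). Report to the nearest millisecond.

113 ms

M(congruent) = 2259/5 = 451.800
M(incongruent) = 5087/9 = 565.222
Difference = 565.222 − 451.800 = 113.422 ms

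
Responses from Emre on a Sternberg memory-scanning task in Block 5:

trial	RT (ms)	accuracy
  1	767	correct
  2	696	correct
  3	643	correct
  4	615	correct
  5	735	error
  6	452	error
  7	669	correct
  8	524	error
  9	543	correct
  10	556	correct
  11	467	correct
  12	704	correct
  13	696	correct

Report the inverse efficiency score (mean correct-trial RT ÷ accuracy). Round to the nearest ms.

Correct trials (n=10): 767, 696, 643, 615, 669, 543, 556, 467, 704, 696
Mean correct RT = 6356/10 = 635.6000 ms
Proportion correct = 10/13
IES = 635.6000 / (10/13) = 826.280 ms

826 ms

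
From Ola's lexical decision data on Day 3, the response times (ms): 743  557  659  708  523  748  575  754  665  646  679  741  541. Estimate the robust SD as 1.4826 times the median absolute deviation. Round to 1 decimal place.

115.6 ms

Sorted: 523, 541, 557, 575, 646, 659, 665, 679, 708, 741, 743, 748, 754 → median = 665
|x − 665| sorted: 0, 6, 14, 19, 43, 76, 78, 83, 89, 90, 108, 124, 142 → MAD = 78
Robust SD ≈ 1.4826 × 78 = 115.643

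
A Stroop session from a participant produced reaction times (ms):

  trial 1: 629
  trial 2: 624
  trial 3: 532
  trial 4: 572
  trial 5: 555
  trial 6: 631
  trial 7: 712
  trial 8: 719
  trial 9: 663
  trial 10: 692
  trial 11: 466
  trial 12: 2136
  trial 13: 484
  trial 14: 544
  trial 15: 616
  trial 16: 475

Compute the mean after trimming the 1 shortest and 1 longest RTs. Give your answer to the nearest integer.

Sorted: 466, 475, 484, 532, 544, 555, 572, 616, 624, 629, 631, 663, 692, 712, 719, 2136
Drop lowest 1 (466) and highest 1 (2136)
Remaining (n=14): Σ = 8448, mean = 8448/14 = 603.429

603 ms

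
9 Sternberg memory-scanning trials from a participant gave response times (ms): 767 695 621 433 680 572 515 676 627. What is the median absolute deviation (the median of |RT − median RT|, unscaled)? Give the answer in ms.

55 ms

Sorted: 433, 515, 572, 621, 627, 676, 680, 695, 767 → median = 627
|x − 627|: 140, 68, 6, 194, 53, 55, 112, 49, 0
Sorted deviations: 0, 6, 49, 53, 55, 68, 112, 140, 194 → MAD = 55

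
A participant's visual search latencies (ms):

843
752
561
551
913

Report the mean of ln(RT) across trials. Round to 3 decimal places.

ln(RT): 6.7370, 6.6227, 6.3297, 6.3117, 6.8167
Σ ln(RT) = 32.8179
Mean = 32.8179/5 = 6.56358

6.564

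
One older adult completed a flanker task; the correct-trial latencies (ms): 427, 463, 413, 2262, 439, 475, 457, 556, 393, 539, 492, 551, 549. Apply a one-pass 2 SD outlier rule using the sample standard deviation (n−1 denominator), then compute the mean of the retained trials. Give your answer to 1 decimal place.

479.5 ms

n = 13, ΣRT = 8016, M = 616.615
Σ(x−M)² = 2969489.08; s = √(2969489.08/12) = 497.451
Cutoffs: 616.615 ± 2·497.451 → [-378.3, 1611.5]
Outside: 2262 → excluded.
Retained (n=12): Σ = 5754, mean = 5754/12 = 479.500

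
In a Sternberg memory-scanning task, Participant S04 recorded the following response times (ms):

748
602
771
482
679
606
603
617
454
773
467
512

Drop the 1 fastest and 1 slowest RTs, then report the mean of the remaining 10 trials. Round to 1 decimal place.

608.7 ms

Sorted: 454, 467, 482, 512, 602, 603, 606, 617, 679, 748, 771, 773
Drop lowest 1 (454) and highest 1 (773)
Remaining (n=10): Σ = 6087, mean = 6087/10 = 608.700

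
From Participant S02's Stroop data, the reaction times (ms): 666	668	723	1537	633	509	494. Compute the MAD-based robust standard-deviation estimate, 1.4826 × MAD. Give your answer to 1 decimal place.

84.5 ms

Sorted: 494, 509, 633, 666, 668, 723, 1537 → median = 666
|x − 666| sorted: 0, 2, 33, 57, 157, 172, 871 → MAD = 57
Robust SD ≈ 1.4826 × 57 = 84.508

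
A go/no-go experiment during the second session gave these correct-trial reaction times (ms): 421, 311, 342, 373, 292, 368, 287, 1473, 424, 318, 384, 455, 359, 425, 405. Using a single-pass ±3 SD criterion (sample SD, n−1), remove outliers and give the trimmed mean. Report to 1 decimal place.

368.9 ms

n = 15, ΣRT = 6637, M = 442.467
Σ(x−M)² = 1175101.73; s = √(1175101.73/14) = 289.717
Cutoffs: 442.467 ± 3·289.717 → [-426.7, 1311.6]
Outside: 1473 → excluded.
Retained (n=14): Σ = 5164, mean = 5164/14 = 368.857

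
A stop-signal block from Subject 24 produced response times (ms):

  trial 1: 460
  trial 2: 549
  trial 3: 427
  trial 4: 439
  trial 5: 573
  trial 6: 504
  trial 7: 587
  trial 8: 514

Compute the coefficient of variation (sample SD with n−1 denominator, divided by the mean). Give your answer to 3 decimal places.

n = 8, Σ = 4053, M = 506.6250
Σ(x−M)² = 25809.875; s = √(25809.875/7) = 60.7217
CV = 60.7217 / 506.6250 = 0.11986

0.120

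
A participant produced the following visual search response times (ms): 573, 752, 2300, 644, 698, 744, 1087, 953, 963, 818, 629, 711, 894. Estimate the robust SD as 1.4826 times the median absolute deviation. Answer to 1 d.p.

182.4 ms

Sorted: 573, 629, 644, 698, 711, 744, 752, 818, 894, 953, 963, 1087, 2300 → median = 752
|x − 752| sorted: 0, 8, 41, 54, 66, 108, 123, 142, 179, 201, 211, 335, 1548 → MAD = 123
Robust SD ≈ 1.4826 × 123 = 182.360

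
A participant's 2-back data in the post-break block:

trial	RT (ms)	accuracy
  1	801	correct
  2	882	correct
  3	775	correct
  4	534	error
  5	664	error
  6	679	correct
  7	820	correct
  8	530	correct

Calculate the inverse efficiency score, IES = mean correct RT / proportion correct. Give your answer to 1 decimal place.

997.1 ms

Correct trials (n=6): 801, 882, 775, 679, 820, 530
Mean correct RT = 4487/6 = 747.8333 ms
Proportion correct = 6/8
IES = 747.8333 / (6/8) = 997.111 ms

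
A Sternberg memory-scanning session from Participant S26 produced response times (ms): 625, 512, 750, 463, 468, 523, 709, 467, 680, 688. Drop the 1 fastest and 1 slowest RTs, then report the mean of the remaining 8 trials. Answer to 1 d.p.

Sorted: 463, 467, 468, 512, 523, 625, 680, 688, 709, 750
Drop lowest 1 (463) and highest 1 (750)
Remaining (n=8): Σ = 4672, mean = 4672/8 = 584.000

584.0 ms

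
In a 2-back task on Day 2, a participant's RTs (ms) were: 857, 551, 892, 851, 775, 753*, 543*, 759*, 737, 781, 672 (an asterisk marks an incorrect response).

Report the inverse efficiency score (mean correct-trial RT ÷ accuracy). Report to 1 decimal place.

Correct trials (n=8): 857, 551, 892, 851, 775, 737, 781, 672
Mean correct RT = 6116/8 = 764.5000 ms
Proportion correct = 8/11
IES = 764.5000 / (8/11) = 1051.188 ms

1051.2 ms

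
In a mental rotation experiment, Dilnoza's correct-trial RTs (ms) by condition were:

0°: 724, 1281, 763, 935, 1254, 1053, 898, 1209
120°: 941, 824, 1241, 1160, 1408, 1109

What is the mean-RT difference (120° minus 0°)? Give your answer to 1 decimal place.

M(0°) = 8117/8 = 1014.625
M(120°) = 6683/6 = 1113.833
Difference = 1113.833 − 1014.625 = 99.208 ms

99.2 ms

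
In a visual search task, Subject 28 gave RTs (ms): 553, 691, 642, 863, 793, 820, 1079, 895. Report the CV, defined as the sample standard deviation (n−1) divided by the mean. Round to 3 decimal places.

n = 8, Σ = 6336, M = 792.0000
Σ(x−M)² = 188626.000; s = √(188626.000/7) = 164.1541
CV = 164.1541 / 792.0000 = 0.20727

0.207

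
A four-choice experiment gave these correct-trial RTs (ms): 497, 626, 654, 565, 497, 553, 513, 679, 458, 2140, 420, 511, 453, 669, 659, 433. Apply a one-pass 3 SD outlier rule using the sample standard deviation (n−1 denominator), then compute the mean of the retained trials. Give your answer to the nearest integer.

n = 16, ΣRT = 10327, M = 645.438
Σ(x−M)² = 2498845.94; s = √(2498845.94/15) = 408.154
Cutoffs: 645.438 ± 3·408.154 → [-579.0, 1869.9]
Outside: 2140 → excluded.
Retained (n=15): Σ = 8187, mean = 8187/15 = 545.800

546 ms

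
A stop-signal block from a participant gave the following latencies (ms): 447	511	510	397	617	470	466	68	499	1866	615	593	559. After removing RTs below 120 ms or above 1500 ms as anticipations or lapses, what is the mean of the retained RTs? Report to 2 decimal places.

Excluded: 68, 1866
Retained (n=11): Σ = 5684
Mean = 5684/11 = 516.7273

516.73 ms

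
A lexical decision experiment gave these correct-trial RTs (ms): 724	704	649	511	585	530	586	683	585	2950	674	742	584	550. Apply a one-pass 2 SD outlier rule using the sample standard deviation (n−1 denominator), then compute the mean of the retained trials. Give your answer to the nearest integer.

n = 14, ΣRT = 11057, M = 789.786
Σ(x−M)² = 5095584.36; s = √(5095584.36/13) = 626.074
Cutoffs: 789.786 ± 2·626.074 → [-462.4, 2041.9]
Outside: 2950 → excluded.
Retained (n=13): Σ = 8107, mean = 8107/13 = 623.615

624 ms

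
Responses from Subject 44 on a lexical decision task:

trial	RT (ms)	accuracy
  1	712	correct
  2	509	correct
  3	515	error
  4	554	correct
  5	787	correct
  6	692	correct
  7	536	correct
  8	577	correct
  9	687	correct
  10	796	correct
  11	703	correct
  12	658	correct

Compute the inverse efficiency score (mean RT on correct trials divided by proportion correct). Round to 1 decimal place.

715.1 ms

Correct trials (n=11): 712, 509, 554, 787, 692, 536, 577, 687, 796, 703, 658
Mean correct RT = 7211/11 = 655.5455 ms
Proportion correct = 11/12
IES = 655.5455 / (11/12) = 715.140 ms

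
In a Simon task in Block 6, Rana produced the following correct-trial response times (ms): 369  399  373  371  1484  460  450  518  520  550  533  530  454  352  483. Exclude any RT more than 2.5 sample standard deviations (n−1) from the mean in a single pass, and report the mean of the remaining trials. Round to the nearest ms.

n = 15, ΣRT = 7846, M = 523.067
Σ(x−M)² = 1054028.93; s = √(1054028.93/14) = 274.386
Cutoffs: 523.067 ± 2.5·274.386 → [-162.9, 1209.0]
Outside: 1484 → excluded.
Retained (n=14): Σ = 6362, mean = 6362/14 = 454.429

454 ms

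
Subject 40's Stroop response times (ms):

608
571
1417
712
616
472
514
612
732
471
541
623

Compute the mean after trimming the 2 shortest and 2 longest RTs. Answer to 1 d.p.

599.6 ms

Sorted: 471, 472, 514, 541, 571, 608, 612, 616, 623, 712, 732, 1417
Drop lowest 2 (471, 472) and highest 2 (732, 1417)
Remaining (n=8): Σ = 4797, mean = 4797/8 = 599.625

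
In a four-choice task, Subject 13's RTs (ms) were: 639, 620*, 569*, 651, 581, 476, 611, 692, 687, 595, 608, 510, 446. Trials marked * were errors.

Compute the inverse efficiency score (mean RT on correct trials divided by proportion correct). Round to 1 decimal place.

697.9 ms

Correct trials (n=11): 639, 651, 581, 476, 611, 692, 687, 595, 608, 510, 446
Mean correct RT = 6496/11 = 590.5455 ms
Proportion correct = 11/13
IES = 590.5455 / (11/13) = 697.917 ms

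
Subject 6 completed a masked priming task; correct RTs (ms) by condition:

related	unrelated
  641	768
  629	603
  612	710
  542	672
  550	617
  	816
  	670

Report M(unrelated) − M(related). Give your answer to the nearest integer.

99 ms

M(related) = 2974/5 = 594.800
M(unrelated) = 4856/7 = 693.714
Difference = 693.714 − 594.800 = 98.914 ms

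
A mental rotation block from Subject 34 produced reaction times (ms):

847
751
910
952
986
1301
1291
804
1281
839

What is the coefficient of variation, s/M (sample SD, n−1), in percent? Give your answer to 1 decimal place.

21.5%

n = 10, Σ = 9962, M = 996.2000
Σ(x−M)² = 414445.600; s = √(414445.600/9) = 214.5915
CV = 214.5915 / 996.2000 = 0.21541 = 21.541%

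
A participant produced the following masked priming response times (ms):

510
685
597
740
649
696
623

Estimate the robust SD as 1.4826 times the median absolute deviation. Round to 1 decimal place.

69.7 ms

Sorted: 510, 597, 623, 649, 685, 696, 740 → median = 649
|x − 649| sorted: 0, 26, 36, 47, 52, 91, 139 → MAD = 47
Robust SD ≈ 1.4826 × 47 = 69.682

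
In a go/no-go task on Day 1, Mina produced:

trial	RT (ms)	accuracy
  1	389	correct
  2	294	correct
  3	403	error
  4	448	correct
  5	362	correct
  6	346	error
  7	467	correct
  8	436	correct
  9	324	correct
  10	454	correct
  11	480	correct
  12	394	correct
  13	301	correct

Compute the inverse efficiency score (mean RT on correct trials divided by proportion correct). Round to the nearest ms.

467 ms

Correct trials (n=11): 389, 294, 448, 362, 467, 436, 324, 454, 480, 394, 301
Mean correct RT = 4349/11 = 395.3636 ms
Proportion correct = 11/13
IES = 395.3636 / (11/13) = 467.248 ms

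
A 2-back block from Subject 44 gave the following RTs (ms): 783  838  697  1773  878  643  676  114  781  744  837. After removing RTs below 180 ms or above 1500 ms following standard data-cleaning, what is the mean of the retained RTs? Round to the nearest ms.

Excluded: 114, 1773
Retained (n=9): Σ = 6877
Mean = 6877/9 = 764.1111

764 ms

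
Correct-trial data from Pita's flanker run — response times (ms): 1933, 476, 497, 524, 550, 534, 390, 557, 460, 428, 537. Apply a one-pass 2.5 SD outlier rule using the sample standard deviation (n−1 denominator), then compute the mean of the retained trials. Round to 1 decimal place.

n = 11, ΣRT = 6886, M = 626.000
Σ(x−M)² = 1907172.00; s = √(1907172.00/10) = 436.712
Cutoffs: 626.000 ± 2.5·436.712 → [-465.8, 1717.8]
Outside: 1933 → excluded.
Retained (n=10): Σ = 4953, mean = 4953/10 = 495.300

495.3 ms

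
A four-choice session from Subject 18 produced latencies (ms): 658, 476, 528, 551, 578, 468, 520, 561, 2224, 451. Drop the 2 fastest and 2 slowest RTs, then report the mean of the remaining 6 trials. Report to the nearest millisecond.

536 ms

Sorted: 451, 468, 476, 520, 528, 551, 561, 578, 658, 2224
Drop lowest 2 (451, 468) and highest 2 (658, 2224)
Remaining (n=6): Σ = 3214, mean = 3214/6 = 535.667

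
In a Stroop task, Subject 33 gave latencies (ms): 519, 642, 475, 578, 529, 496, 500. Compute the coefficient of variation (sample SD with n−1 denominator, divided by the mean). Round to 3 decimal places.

n = 7, Σ = 3739, M = 534.1429
Σ(x−M)² = 19930.857; s = √(19930.857/6) = 57.6351
CV = 57.6351 / 534.1429 = 0.10790

0.108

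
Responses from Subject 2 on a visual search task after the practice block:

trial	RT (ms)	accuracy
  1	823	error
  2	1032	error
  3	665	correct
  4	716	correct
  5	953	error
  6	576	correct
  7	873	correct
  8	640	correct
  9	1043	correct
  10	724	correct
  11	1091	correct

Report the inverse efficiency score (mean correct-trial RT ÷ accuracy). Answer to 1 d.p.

Correct trials (n=8): 665, 716, 576, 873, 640, 1043, 724, 1091
Mean correct RT = 6328/8 = 791.0000 ms
Proportion correct = 8/11
IES = 791.0000 / (8/11) = 1087.625 ms

1087.6 ms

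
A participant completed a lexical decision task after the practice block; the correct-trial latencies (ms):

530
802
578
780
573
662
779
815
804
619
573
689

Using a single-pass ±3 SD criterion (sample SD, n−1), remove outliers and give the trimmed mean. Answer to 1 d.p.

n = 12, ΣRT = 8204, M = 683.667
Σ(x−M)² = 128052.67; s = √(128052.67/11) = 107.894
Cutoffs: 683.667 ± 3·107.894 → [360.0, 1007.3]
No RTs fall outside the cutoffs; all 12 retained. Mean = 8204/12 = 683.667

683.7 ms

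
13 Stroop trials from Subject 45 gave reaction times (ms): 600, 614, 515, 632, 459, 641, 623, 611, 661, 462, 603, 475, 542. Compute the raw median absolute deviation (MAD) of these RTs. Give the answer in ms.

38 ms

Sorted: 459, 462, 475, 515, 542, 600, 603, 611, 614, 623, 632, 641, 661 → median = 603
|x − 603|: 3, 11, 88, 29, 144, 38, 20, 8, 58, 141, 0, 128, 61
Sorted deviations: 0, 3, 8, 11, 20, 29, 38, 58, 61, 88, 128, 141, 144 → MAD = 38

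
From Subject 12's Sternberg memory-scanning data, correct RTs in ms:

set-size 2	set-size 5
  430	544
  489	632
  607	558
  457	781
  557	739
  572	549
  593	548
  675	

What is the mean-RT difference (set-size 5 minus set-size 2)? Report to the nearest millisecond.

M(set-size 2) = 4380/8 = 547.500
M(set-size 5) = 4351/7 = 621.571
Difference = 621.571 − 547.500 = 74.071 ms

74 ms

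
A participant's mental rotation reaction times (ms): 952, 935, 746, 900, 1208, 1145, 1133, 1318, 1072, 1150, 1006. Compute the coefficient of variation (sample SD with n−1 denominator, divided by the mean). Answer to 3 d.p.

0.154

n = 11, Σ = 11565, M = 1051.3636
Σ(x−M)² = 262846.545; s = √(262846.545/10) = 162.1254
CV = 162.1254 / 1051.3636 = 0.15420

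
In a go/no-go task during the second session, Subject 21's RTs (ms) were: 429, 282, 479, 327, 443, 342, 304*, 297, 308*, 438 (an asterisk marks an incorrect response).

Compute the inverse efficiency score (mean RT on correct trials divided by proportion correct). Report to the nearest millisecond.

475 ms

Correct trials (n=8): 429, 282, 479, 327, 443, 342, 297, 438
Mean correct RT = 3037/8 = 379.6250 ms
Proportion correct = 8/10
IES = 379.6250 / (8/10) = 474.531 ms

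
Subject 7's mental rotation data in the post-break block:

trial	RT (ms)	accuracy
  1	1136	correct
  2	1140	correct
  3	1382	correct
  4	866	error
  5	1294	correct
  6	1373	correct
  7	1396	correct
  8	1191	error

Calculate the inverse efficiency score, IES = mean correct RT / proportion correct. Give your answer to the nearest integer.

Correct trials (n=6): 1136, 1140, 1382, 1294, 1373, 1396
Mean correct RT = 7721/6 = 1286.8333 ms
Proportion correct = 6/8
IES = 1286.8333 / (6/8) = 1715.778 ms

1716 ms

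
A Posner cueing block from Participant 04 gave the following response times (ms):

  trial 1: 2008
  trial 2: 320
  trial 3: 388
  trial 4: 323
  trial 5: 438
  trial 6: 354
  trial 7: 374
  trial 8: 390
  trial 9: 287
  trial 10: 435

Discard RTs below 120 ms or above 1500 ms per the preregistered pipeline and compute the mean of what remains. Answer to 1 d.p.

Excluded: 2008
Retained (n=9): Σ = 3309
Mean = 3309/9 = 367.6667

367.7 ms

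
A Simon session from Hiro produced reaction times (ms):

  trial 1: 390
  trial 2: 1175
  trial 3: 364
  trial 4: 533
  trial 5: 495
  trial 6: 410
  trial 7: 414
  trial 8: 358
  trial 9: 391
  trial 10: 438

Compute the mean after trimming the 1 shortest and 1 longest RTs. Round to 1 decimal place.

429.4 ms

Sorted: 358, 364, 390, 391, 410, 414, 438, 495, 533, 1175
Drop lowest 1 (358) and highest 1 (1175)
Remaining (n=8): Σ = 3435, mean = 3435/8 = 429.375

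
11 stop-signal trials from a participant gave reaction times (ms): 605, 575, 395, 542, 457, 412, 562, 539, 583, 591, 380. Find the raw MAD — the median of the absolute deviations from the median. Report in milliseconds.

Sorted: 380, 395, 412, 457, 539, 542, 562, 575, 583, 591, 605 → median = 542
|x − 542|: 63, 33, 147, 0, 85, 130, 20, 3, 41, 49, 162
Sorted deviations: 0, 3, 20, 33, 41, 49, 63, 85, 130, 147, 162 → MAD = 49

49 ms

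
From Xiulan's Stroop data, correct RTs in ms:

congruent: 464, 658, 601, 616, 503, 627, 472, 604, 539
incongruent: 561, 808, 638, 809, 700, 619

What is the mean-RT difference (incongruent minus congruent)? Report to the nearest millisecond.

124 ms

M(congruent) = 5084/9 = 564.889
M(incongruent) = 4135/6 = 689.167
Difference = 689.167 − 564.889 = 124.278 ms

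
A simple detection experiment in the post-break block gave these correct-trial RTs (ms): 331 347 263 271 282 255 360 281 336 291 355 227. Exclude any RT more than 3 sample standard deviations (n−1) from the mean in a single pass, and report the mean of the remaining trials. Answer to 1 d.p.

299.9 ms

n = 12, ΣRT = 3599, M = 299.917
Σ(x−M)² = 21420.92; s = √(21420.92/11) = 44.129
Cutoffs: 299.917 ± 3·44.129 → [167.5, 432.3]
No RTs fall outside the cutoffs; all 12 retained. Mean = 3599/12 = 299.917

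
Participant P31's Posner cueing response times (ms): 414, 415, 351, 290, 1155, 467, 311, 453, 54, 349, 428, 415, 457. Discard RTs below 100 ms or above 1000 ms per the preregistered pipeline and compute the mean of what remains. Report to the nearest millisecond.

Excluded: 54, 1155
Retained (n=11): Σ = 4350
Mean = 4350/11 = 395.4545

395 ms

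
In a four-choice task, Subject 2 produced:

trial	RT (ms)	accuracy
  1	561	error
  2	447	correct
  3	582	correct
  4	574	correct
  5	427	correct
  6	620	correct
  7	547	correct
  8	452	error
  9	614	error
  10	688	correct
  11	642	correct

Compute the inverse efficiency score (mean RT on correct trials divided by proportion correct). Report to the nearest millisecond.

Correct trials (n=8): 447, 582, 574, 427, 620, 547, 688, 642
Mean correct RT = 4527/8 = 565.8750 ms
Proportion correct = 8/11
IES = 565.8750 / (8/11) = 778.078 ms

778 ms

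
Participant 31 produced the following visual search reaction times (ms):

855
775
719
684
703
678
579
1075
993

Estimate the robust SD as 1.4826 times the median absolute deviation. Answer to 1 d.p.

83.0 ms

Sorted: 579, 678, 684, 703, 719, 775, 855, 993, 1075 → median = 719
|x − 719| sorted: 0, 16, 35, 41, 56, 136, 140, 274, 356 → MAD = 56
Robust SD ≈ 1.4826 × 56 = 83.026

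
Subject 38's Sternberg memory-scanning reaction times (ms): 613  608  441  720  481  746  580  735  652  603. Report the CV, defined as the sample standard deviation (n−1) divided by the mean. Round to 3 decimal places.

0.165

n = 10, Σ = 6179, M = 617.9000
Σ(x−M)² = 93524.900; s = √(93524.900/9) = 101.9395
CV = 101.9395 / 617.9000 = 0.16498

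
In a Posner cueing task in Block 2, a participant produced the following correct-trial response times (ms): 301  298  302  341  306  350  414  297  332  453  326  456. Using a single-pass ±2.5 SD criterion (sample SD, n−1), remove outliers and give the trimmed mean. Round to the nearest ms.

348 ms

n = 12, ΣRT = 4176, M = 348.000
Σ(x−M)² = 39028.00; s = √(39028.00/11) = 59.565
Cutoffs: 348.000 ± 2.5·59.565 → [199.1, 496.9]
No RTs fall outside the cutoffs; all 12 retained. Mean = 4176/12 = 348.000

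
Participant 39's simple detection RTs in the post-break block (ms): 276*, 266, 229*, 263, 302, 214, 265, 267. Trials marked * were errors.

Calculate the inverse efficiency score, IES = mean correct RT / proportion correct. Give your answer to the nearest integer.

350 ms

Correct trials (n=6): 266, 263, 302, 214, 265, 267
Mean correct RT = 1577/6 = 262.8333 ms
Proportion correct = 6/8
IES = 262.8333 / (6/8) = 350.444 ms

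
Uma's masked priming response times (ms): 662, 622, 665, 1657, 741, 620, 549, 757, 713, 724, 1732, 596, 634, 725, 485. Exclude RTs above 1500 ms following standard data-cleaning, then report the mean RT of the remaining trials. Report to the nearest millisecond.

653 ms

Excluded: 1657, 1732
Retained (n=13): Σ = 8493
Mean = 8493/13 = 653.3077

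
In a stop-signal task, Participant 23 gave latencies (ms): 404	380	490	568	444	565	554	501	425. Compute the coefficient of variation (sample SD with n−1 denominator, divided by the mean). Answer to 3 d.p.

0.149

n = 9, Σ = 4331, M = 481.2222
Σ(x−M)² = 41069.556; s = √(41069.556/8) = 71.6498
CV = 71.6498 / 481.2222 = 0.14889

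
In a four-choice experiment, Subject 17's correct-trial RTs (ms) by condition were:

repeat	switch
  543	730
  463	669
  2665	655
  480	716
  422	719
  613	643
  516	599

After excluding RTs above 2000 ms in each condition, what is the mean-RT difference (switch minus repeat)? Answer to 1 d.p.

169.7 ms

repeat: exclude 2665
M(repeat) = 3037/6 = 506.167
M(switch) = 4731/7 = 675.857
Difference = 675.857 − 506.167 = 169.690 ms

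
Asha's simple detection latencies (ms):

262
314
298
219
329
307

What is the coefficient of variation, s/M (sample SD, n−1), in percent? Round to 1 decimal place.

n = 6, Σ = 1729, M = 288.1667
Σ(x−M)² = 8254.833; s = √(8254.833/5) = 40.6321
CV = 40.6321 / 288.1667 = 0.14100 = 14.100%

14.1%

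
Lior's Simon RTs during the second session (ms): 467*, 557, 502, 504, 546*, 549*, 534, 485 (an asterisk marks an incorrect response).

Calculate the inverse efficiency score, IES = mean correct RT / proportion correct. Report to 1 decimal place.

826.2 ms

Correct trials (n=5): 557, 502, 504, 534, 485
Mean correct RT = 2582/5 = 516.4000 ms
Proportion correct = 5/8
IES = 516.4000 / (5/8) = 826.240 ms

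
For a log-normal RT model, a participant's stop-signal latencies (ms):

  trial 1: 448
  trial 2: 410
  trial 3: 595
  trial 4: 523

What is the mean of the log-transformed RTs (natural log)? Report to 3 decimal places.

6.192

ln(RT): 6.1048, 6.0162, 6.3886, 6.2596
Σ ln(RT) = 24.7691
Mean = 24.7691/4 = 6.19227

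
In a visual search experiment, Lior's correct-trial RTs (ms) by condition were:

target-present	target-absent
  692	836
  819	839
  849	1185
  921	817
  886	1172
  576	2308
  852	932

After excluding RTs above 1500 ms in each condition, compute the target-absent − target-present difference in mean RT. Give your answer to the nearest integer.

target-absent: exclude 2308
M(target-present) = 5595/7 = 799.286
M(target-absent) = 5781/6 = 963.500
Difference = 963.500 − 799.286 = 164.214 ms

164 ms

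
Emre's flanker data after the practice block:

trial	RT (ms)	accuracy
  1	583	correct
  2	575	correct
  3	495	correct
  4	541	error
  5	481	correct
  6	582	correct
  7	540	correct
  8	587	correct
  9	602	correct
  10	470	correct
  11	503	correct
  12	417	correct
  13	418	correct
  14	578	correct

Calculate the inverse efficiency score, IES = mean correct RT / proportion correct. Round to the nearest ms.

Correct trials (n=13): 583, 575, 495, 481, 582, 540, 587, 602, 470, 503, 417, 418, 578
Mean correct RT = 6831/13 = 525.4615 ms
Proportion correct = 13/14
IES = 525.4615 / (13/14) = 565.882 ms

566 ms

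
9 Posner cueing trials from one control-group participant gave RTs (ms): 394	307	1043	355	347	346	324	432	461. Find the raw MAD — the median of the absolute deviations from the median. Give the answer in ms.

Sorted: 307, 324, 346, 347, 355, 394, 432, 461, 1043 → median = 355
|x − 355|: 39, 48, 688, 0, 8, 9, 31, 77, 106
Sorted deviations: 0, 8, 9, 31, 39, 48, 77, 106, 688 → MAD = 39

39 ms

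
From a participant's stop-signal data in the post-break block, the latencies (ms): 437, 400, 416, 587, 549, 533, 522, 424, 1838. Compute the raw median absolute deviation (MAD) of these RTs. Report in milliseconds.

Sorted: 400, 416, 424, 437, 522, 533, 549, 587, 1838 → median = 522
|x − 522|: 85, 122, 106, 65, 27, 11, 0, 98, 1316
Sorted deviations: 0, 11, 27, 65, 85, 98, 106, 122, 1316 → MAD = 85

85 ms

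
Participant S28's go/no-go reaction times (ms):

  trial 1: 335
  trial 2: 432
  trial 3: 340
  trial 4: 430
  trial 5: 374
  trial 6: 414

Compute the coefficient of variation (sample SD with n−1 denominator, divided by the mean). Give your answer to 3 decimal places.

n = 6, Σ = 2325, M = 387.5000
Σ(x−M)² = 9683.500; s = √(9683.500/5) = 44.0080
CV = 44.0080 / 387.5000 = 0.11357

0.114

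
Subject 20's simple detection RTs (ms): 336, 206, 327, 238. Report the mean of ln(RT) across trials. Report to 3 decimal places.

5.602

ln(RT): 5.8171, 5.3279, 5.7900, 5.4723
Σ ln(RT) = 22.4072
Mean = 22.4072/4 = 5.60180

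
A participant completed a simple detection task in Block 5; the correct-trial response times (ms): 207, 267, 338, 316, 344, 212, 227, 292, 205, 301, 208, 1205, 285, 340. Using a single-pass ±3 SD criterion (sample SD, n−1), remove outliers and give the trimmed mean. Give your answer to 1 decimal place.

n = 14, ΣRT = 4747, M = 339.071
Σ(x−M)² = 843478.93; s = √(843478.93/13) = 254.721
Cutoffs: 339.071 ± 3·254.721 → [-425.1, 1103.2]
Outside: 1205 → excluded.
Retained (n=13): Σ = 3542, mean = 3542/13 = 272.462

272.5 ms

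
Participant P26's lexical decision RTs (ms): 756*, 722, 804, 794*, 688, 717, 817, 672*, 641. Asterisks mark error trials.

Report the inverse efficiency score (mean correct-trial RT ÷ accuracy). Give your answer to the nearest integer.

1097 ms

Correct trials (n=6): 722, 804, 688, 717, 817, 641
Mean correct RT = 4389/6 = 731.5000 ms
Proportion correct = 6/9
IES = 731.5000 / (6/9) = 1097.250 ms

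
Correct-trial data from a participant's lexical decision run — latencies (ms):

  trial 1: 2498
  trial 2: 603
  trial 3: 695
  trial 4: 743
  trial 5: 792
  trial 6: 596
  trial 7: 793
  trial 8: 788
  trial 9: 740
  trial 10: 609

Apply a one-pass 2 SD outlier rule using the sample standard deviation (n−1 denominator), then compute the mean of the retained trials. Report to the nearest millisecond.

707 ms

n = 10, ΣRT = 8857, M = 885.700
Σ(x−M)² = 2944796.10; s = √(2944796.10/9) = 572.014
Cutoffs: 885.700 ± 2·572.014 → [-258.3, 2029.7]
Outside: 2498 → excluded.
Retained (n=9): Σ = 6359, mean = 6359/9 = 706.556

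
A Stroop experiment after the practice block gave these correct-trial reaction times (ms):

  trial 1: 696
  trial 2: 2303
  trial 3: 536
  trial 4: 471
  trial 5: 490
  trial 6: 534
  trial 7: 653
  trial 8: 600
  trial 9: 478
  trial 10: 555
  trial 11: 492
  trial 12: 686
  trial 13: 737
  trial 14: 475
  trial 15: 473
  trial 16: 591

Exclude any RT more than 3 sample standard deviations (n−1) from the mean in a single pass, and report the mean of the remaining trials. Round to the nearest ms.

564 ms

n = 16, ΣRT = 10770, M = 673.125
Σ(x−M)² = 2950443.75; s = √(2950443.75/15) = 443.505
Cutoffs: 673.125 ± 3·443.505 → [-657.4, 2003.6]
Outside: 2303 → excluded.
Retained (n=15): Σ = 8467, mean = 8467/15 = 564.467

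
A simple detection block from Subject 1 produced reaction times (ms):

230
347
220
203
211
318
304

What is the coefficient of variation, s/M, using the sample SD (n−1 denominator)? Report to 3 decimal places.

0.226

n = 7, Σ = 1833, M = 261.8571
Σ(x−M)² = 20994.857; s = √(20994.857/6) = 59.1536
CV = 59.1536 / 261.8571 = 0.22590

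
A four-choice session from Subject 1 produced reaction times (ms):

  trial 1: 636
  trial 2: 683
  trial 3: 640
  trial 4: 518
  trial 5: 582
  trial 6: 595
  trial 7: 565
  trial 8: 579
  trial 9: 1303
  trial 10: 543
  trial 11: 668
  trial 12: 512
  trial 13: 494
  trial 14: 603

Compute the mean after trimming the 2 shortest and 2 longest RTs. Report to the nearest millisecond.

593 ms

Sorted: 494, 512, 518, 543, 565, 579, 582, 595, 603, 636, 640, 668, 683, 1303
Drop lowest 2 (494, 512) and highest 2 (683, 1303)
Remaining (n=10): Σ = 5929, mean = 5929/10 = 592.900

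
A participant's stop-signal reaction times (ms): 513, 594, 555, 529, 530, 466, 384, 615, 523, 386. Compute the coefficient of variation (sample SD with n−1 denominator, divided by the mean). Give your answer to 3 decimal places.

0.152

n = 10, Σ = 5095, M = 509.5000
Σ(x−M)² = 54230.500; s = √(54230.500/9) = 77.6248
CV = 77.6248 / 509.5000 = 0.15235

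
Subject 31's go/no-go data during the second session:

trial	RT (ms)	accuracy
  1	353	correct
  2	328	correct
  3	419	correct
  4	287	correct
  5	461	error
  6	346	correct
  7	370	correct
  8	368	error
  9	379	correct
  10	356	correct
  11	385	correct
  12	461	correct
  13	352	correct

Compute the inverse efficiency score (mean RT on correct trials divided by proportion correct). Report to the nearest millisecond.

434 ms

Correct trials (n=11): 353, 328, 419, 287, 346, 370, 379, 356, 385, 461, 352
Mean correct RT = 4036/11 = 366.9091 ms
Proportion correct = 11/13
IES = 366.9091 / (11/13) = 433.620 ms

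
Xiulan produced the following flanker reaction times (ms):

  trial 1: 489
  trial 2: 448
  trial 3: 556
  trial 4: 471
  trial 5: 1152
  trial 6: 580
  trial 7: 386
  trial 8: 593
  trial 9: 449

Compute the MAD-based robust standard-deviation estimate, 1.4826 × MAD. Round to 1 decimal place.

Sorted: 386, 448, 449, 471, 489, 556, 580, 593, 1152 → median = 489
|x − 489| sorted: 0, 18, 40, 41, 67, 91, 103, 104, 663 → MAD = 67
Robust SD ≈ 1.4826 × 67 = 99.334

99.3 ms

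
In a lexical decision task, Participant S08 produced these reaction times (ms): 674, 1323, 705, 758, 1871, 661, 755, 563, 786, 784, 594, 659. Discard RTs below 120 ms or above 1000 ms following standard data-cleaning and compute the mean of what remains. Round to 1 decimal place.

Excluded: 1323, 1871
Retained (n=10): Σ = 6939
Mean = 6939/10 = 693.9000

693.9 ms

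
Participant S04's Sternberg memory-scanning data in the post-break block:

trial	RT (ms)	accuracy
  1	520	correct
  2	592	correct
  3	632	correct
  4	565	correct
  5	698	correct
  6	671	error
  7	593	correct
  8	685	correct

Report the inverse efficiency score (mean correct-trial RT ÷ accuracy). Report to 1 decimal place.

Correct trials (n=7): 520, 592, 632, 565, 698, 593, 685
Mean correct RT = 4285/7 = 612.1429 ms
Proportion correct = 7/8
IES = 612.1429 / (7/8) = 699.592 ms

699.6 ms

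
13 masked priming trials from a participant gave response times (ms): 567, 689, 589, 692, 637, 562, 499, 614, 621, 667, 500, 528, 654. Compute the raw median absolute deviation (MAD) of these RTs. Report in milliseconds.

Sorted: 499, 500, 528, 562, 567, 589, 614, 621, 637, 654, 667, 689, 692 → median = 614
|x − 614|: 47, 75, 25, 78, 23, 52, 115, 0, 7, 53, 114, 86, 40
Sorted deviations: 0, 7, 23, 25, 40, 47, 52, 53, 75, 78, 86, 114, 115 → MAD = 52

52 ms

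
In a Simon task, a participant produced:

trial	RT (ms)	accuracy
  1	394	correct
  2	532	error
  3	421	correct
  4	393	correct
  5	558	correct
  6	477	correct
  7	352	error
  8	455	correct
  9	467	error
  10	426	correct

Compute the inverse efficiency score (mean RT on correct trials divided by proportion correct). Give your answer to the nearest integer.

Correct trials (n=7): 394, 421, 393, 558, 477, 455, 426
Mean correct RT = 3124/7 = 446.2857 ms
Proportion correct = 7/10
IES = 446.2857 / (7/10) = 637.551 ms

638 ms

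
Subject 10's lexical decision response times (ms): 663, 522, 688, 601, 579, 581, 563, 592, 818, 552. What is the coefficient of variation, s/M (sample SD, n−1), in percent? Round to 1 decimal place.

n = 10, Σ = 6159, M = 615.9000
Σ(x−M)² = 67332.900; s = √(67332.900/9) = 86.4953
CV = 86.4953 / 615.9000 = 0.14044 = 14.044%

14.0%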